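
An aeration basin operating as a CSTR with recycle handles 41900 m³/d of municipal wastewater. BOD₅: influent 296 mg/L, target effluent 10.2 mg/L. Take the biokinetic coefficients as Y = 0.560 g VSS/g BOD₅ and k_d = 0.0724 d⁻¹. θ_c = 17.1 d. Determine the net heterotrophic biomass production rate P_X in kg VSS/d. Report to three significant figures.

P_X ≈ 3000 kg VSS/d

Observed yield with endogenous decay: Y_obs = Y / (1 + k_d·θ_c) = 0.560 / (1 + 0.0724 × 17.1) = 0.560 / 2.238 = 0.2502 g VSS/g BOD₅.
Mass of BOD₅ removed per day: Q(S₀ − S) = 41900 × 285.8 g/m³ = 11975 kg/d.
P_X = Y_obs · Q(S₀ − S) = 0.2502 × 11975 = 2996 kg VSS/d.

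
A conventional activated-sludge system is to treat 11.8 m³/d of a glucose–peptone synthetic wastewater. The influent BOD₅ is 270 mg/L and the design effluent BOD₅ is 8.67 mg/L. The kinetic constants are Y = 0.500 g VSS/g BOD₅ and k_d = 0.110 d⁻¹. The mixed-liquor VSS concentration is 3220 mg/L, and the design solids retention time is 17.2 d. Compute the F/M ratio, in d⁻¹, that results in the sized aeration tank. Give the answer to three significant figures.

F/M ≈ 0.347 d⁻¹

Rearranging the biomass balance for a CMAS with decay, V = Y·Q·ΔS·θ_c / [X·(1+k_d θ_c)] = 0.500 × 11.8 × (270 − 8.67) × 17.2 / [3220 × (1 + 0.110 × 17.2)] = 2.65×10^4 / 9312 = 2.848 m³.
Food-to-microorganism ratio F/M = Q S₀ / (V X) = 11.8 × 270 / (2.848 × 3220) = 0.3474 d⁻¹.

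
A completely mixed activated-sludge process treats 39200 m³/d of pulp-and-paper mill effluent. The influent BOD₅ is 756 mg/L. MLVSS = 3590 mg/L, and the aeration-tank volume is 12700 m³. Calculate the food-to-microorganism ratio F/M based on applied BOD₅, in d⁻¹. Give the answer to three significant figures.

F/M ≈ 0.650 d⁻¹

Food-to-microorganism ratio F/M = Q S₀ / (V X) = 39200 × 756 / (12700 × 3590) = 0.6500 d⁻¹.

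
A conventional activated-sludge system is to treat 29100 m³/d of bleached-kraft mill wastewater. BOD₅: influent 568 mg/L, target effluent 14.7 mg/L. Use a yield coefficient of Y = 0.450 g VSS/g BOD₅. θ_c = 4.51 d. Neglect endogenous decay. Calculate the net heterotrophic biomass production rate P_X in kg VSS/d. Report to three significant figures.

P_X ≈ 7250 kg VSS/d

No decay correction is needed, so Y_obs = Y = 0.450.
ΔS = 568 − 14.7 = 553.3 mg/L, so the substrate removal rate is 29100 × 553.3/1000 = 16101 kg BOD₅/d.
So the net sludge growth is P_X = 0.4500 × 16101 = 7245 kg VSS/d.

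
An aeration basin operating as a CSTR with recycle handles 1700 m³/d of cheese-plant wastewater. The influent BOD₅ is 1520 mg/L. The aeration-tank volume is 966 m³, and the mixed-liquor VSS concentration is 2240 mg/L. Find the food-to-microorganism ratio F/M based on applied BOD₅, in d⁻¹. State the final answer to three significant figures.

F/M ≈ 1.19 d⁻¹

F/M = Q·S₀ / (V·X) = 1700 × 1520 / (966.0 × 2240) = 1.194 g BOD₅·(g VSS·d)⁻¹.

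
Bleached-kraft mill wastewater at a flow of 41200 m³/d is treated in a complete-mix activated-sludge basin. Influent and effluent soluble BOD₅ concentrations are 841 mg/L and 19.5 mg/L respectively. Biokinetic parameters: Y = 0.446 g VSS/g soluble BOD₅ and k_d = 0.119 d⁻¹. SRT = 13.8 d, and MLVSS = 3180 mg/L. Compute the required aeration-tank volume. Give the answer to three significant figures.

Rearranging the biomass balance for a CMAS with decay, V = Y·Q·ΔS·θ_c / [X·(1+k_d θ_c)] = 0.446 × 41200 × (841 − 19.5) × 13.8 / [3180 × (1 + 0.119 × 13.8)] = 2.08×10^8 / 8402 = 24793 m³.

V ≈ 24800 m³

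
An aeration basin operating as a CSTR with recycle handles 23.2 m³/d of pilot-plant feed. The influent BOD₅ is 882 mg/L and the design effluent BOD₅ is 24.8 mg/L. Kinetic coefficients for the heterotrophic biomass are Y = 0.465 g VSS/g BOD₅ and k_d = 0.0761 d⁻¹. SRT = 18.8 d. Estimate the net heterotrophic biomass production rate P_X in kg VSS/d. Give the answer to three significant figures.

P_X ≈ 3.80 kg VSS/d

Correct the yield for decay: Y_obs = Y/(1 + k_d θ_c) = 0.465 / (1 + 0.0761 × 18.8) = 0.465 / 2.431 = 0.1913.
Substrate removed = Q·(S₀ − S) = 23.2 m³/d × (882 − 24.8) g/m³ = 1.99×10^4 g/d = 19.89 kg/d.
Net biomass production P_X = Y_obs × Q·(S₀ − S) = 0.1913 × 19.89 = 3.804 kg VSS/d.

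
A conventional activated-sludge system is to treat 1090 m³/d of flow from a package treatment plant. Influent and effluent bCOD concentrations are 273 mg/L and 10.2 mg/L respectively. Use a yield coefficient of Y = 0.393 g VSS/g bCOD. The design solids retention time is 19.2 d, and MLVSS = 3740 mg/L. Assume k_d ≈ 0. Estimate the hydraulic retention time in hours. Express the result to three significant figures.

τ ≈ 12.7 h

With k_d = 0 the design equation reduces to V = Y Q (S₀−S) θ_c / X = 0.393 × 1090 × (273 − 10.2) × 19.2 / 3740 = 577.9 m³.
HRT = V/Q = 577.9 m³ / 1090 m³·d⁻¹ = 0.5302 d × 24 = 12.73 h.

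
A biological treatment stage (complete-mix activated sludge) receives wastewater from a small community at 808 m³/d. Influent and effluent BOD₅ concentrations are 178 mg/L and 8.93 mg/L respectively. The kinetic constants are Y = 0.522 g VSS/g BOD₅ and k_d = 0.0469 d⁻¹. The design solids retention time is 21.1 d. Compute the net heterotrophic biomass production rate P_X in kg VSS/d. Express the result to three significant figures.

Observed yield with endogenous decay: Y_obs = Y / (1 + k_d·θ_c) = 0.522 / (1 + 0.0469 × 21.1) = 0.522 / 1.990 = 0.2624 g VSS/g BOD₅.
Mass of BOD₅ removed per day: Q(S₀ − S) = 808 × 169.1 g/m³ = 136.6 kg/d.
P_X = Y_obs · Q(S₀ − S) = 0.2624 × 136.6 = 35.84 kg VSS/d.

P_X ≈ 35.8 kg VSS/d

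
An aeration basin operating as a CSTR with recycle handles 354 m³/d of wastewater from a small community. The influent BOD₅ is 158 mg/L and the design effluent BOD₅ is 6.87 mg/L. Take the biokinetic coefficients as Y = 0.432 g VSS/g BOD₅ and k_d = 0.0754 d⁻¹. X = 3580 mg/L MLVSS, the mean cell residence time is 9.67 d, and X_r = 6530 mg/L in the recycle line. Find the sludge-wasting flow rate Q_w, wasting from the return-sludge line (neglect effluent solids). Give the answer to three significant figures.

Q_w ≈ 2.05 m³/d

Rearranging the biomass balance for a CMAS with decay, V = Y·Q·ΔS·θ_c / [X·(1+k_d θ_c)] = 0.432 × 354 × (158 − 6.87) × 9.67 / [3580 × (1 + 0.0754 × 9.67)] = 2.23×10^5 / 6190 = 36.10 m³.
Wasting from the return line (neglecting effluent solids): Q_w = V·X / (θ_c·X_r) = 36.10 × 3580 / (9.67 × 6530) = 2.047 m³/d.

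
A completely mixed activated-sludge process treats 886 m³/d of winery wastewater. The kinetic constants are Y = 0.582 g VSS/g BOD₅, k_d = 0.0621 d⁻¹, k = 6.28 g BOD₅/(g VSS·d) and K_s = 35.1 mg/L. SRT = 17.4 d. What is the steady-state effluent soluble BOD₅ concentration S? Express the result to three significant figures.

For a completely mixed reactor with recycle the Lawrence–McCarty relation gives S = K_s·(1 + k_d·θ_c) / [θ_c·(Y·k − k_d) − 1] = 35.1 × (1 + 0.0621 × 17.4) / [17.4 × (0.582 × 6.28 − 0.0621) − 1] = 73.03 / 61.52 = 1.187 mg/L.

S ≈ 1.19 mg/L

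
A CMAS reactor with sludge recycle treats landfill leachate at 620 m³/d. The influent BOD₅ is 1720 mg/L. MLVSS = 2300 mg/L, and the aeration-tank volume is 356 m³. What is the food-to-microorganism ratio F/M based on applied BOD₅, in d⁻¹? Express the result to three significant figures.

F/M ≈ 1.30 d⁻¹

F/M = Q·S₀ / (V·X) = 620 × 1720 / (356.0 × 2300) = 1.302 g BOD₅·(g VSS·d)⁻¹.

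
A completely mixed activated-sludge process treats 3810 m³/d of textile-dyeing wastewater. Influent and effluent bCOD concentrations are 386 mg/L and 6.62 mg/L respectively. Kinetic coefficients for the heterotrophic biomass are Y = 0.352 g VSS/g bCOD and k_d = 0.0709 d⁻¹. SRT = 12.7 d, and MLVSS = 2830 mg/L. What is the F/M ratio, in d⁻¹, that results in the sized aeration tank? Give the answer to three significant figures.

Rearranging the biomass balance for a CMAS with decay, V = Y·Q·ΔS·θ_c / [X·(1+k_d θ_c)] = 0.352 × 3810 × (386 − 6.62) × 12.7 / [2830 × (1 + 0.0709 × 12.7)] = 6.46×10^6 / 5378 = 1201 m³.
F/M = applied load / biomass = Q·S₀/(V·X) = 3810 × 386 / (1201 × 2830) = 0.4325 d⁻¹.

F/M ≈ 0.433 d⁻¹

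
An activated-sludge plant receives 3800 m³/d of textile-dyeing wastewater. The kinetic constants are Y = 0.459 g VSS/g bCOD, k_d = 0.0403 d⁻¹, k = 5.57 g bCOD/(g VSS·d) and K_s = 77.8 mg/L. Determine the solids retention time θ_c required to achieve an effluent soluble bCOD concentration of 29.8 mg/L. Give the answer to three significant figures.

θ_c ≈ 1.50 d

Specific growth rate at S = 29.8 mg/L: μ = YkS/(K_s+S) = 0.459·5.57·29.8/(77.8+29.8) = 0.7081 d⁻¹.
1/θ_c = 0.7081 − 0.0403 = 0.6678 d⁻¹, so θ_c = 1.498 d.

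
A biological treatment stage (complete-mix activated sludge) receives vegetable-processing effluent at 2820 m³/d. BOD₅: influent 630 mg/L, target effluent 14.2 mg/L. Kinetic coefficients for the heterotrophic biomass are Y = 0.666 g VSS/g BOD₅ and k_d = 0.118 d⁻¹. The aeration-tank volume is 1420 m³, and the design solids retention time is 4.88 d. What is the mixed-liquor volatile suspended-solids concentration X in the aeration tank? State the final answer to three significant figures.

X ≈ 2520 mg/L

X = Y·Q·ΔS·θ_c / [V·(1 + k_d θ_c)] = 0.666 × 2820 × (630 − 14.2) × 4.88 / [1420 × (1 + 0.118 × 4.88)] = 2522 mg/L.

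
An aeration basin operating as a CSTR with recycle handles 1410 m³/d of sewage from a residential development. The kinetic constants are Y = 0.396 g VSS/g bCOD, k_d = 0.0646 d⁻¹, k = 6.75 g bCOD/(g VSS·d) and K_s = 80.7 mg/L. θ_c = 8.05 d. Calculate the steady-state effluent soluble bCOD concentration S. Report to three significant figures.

For a completely mixed reactor with recycle the Lawrence–McCarty relation gives S = K_s·(1 + k_d·θ_c) / [θ_c·(Y·k − k_d) − 1] = 80.7 × (1 + 0.0646 × 8.05) / [8.05 × (0.396 × 6.75 − 0.0646) − 1] = 122.7 / 20.00 = 6.134 mg/L.

S ≈ 6.13 mg/L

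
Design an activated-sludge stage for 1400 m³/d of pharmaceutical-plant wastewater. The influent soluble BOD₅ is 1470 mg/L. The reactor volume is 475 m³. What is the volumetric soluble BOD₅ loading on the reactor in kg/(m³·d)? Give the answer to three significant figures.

Volumetric loading L_v = Q·S₀ / V = 1400 × 1470 g/m³ / 475.0 m³ = 4333 g/(m³·d) = 4.333 kg soluble BOD₅/(m³·d).

L_v ≈ 4.33 kg soluble BOD₅/(m³·d)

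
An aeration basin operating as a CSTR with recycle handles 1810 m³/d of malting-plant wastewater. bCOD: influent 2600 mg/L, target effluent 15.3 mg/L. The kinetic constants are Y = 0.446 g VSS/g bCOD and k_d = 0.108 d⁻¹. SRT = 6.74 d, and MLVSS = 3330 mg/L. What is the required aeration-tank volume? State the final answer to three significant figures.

V ≈ 2440 m³

From the SRT design equation V = Y Q (S₀−S) θ_c / [X (1 + k_d θ_c)] = 0.446 × 1810 × (2600 − 15.3) × 6.74 / [3330 × (1 + 0.108 × 6.74)] = 1.41×10^7 / 5754 = 2444 m³.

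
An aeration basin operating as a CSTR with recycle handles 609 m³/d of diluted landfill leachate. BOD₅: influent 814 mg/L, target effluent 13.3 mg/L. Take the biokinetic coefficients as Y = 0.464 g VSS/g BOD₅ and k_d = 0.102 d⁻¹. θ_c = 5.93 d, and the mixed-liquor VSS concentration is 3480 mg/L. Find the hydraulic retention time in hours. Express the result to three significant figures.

From the SRT design equation V = Y Q (S₀−S) θ_c / [X (1 + k_d θ_c)] = 0.464 × 609 × (814 − 13.3) × 5.93 / [3480 × (1 + 0.102 × 5.93)] = 1.34×10^6 / 5585 = 240.2 m³.
Hydraulic retention time τ = V/Q = 240.2 / 609 = 0.3945 d = 9.468 h.

τ ≈ 9.47 h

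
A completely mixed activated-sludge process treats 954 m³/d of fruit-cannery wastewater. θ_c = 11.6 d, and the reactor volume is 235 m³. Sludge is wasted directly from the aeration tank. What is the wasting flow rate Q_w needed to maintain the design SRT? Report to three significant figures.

With mixed-liquor wasting, θ_c = V/Q_w, so Q_w = V/θ_c = 235.0/11.6 = 20.26 m³/d.

Q_w ≈ 20.3 m³/d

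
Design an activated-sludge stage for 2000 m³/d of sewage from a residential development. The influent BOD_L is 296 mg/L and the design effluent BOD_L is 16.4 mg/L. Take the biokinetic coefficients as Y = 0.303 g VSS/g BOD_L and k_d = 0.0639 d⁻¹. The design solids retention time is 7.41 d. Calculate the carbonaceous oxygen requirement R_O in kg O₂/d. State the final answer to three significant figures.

Y_obs = Y / (1 + k_d θ_c) = 0.303 / (1 + 0.0639 × 7.41) = 0.303 / 1.473 = 0.2056.
Q·(S₀ − S) = 2000 × (296 − 16.4) × 10⁻³ = 559.2 kg/d removed.
P_X = Y_obs·Q·(S₀ − S) = 0.2056 × 559.2 = 115.0 kg VSS/d.
R_O = Q·ΔS − 1.42 P_X = 559.2 − 163.3 = 395.9 kg O₂/d.

R_O ≈ 396 kg O₂/d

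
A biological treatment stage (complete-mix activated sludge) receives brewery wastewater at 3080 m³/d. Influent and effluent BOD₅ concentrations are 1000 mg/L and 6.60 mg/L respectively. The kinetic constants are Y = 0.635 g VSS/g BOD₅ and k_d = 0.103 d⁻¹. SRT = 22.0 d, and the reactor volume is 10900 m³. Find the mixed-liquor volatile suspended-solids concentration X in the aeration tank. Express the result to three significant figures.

X = Y·Q·ΔS·θ_c / [V·(1 + k_d θ_c)] = 0.635 × 3080 × (1000 − 6.60) × 22.0 / [10900 × (1 + 0.103 × 22.0)] = 1201 mg/L.

X ≈ 1200 mg/L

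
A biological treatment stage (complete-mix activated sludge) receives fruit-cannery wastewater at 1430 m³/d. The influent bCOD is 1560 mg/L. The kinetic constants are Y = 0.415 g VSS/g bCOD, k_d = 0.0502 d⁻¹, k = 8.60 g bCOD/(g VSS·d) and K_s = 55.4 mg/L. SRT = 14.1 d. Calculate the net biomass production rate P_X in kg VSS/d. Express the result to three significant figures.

From the Monod/SRT balance for a CMAS, S = K_s·(1+k_d θ_c)/[θ_c·(Y k − k_d) − 1] = 55.4 × (1 + 0.0502 × 14.1) / [14.1 × (0.415 × 8.60 − 0.0502) − 1] = 94.61 / 48.62 = 1.946 mg/L.
The observed yield is Y_obs = Y/(1 + k_d·θ_c) = 0.415 / (1 + 0.0502 × 14.1) = 0.415 / 1.708 = 0.2430 g VSS per g bCOD removed.
ΔS = 1560 − 1.95 = 1558 mg/L, so the substrate removal rate is 1430 × 1558/1000 = 2228 kg bCOD/d.
P_X = Y_obs · Q(S₀ − S) = 0.2430 × 2228 = 541.4 kg VSS/d.

P_X ≈ 541 kg VSS/d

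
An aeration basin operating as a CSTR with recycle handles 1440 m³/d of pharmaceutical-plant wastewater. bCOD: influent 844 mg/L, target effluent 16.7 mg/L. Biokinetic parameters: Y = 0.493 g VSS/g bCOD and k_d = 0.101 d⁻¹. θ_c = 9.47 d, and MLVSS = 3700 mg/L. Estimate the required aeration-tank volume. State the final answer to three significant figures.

Rearranging the biomass balance for a CMAS with decay, V = Y·Q·ΔS·θ_c / [X·(1+k_d θ_c)] = 0.493 × 1440 × (844 − 16.7) × 9.47 / [3700 × (1 + 0.101 × 9.47)] = 5.56×10^6 / 7239 = 768.3 m³.

V ≈ 768 m³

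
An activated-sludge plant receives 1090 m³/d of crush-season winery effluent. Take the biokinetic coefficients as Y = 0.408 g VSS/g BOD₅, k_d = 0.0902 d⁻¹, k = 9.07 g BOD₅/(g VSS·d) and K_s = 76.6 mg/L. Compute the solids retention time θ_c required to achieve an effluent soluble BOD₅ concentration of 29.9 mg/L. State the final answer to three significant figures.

From 1/θ_c = Y·k·S/(K_s + S) − k_d: Y·k·S/(K_s+S) = 0.408 × 9.07 × 29.9 / (76.6 + 29.9) = 1.039 d⁻¹.
Then 1/θ_c = μ − k_d = 1.039 − 0.0902 = 0.9487 d⁻¹, giving θ_c = 1.054 d.

θ_c ≈ 1.05 d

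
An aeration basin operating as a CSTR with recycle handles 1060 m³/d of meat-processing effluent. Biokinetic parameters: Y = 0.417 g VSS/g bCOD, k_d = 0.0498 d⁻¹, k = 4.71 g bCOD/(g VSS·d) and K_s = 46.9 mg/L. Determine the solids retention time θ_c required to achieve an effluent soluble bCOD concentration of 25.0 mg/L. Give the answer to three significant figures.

θ_c ≈ 1.58 d

From 1/θ_c = Y·k·S/(K_s + S) − k_d: Y·k·S/(K_s+S) = 0.417 × 4.71 × 25.0 / (46.9 + 25.0) = 0.6829 d⁻¹.
1/θ_c = 0.6829 − 0.0498 = 0.6331 d⁻¹, so θ_c = 1.579 d.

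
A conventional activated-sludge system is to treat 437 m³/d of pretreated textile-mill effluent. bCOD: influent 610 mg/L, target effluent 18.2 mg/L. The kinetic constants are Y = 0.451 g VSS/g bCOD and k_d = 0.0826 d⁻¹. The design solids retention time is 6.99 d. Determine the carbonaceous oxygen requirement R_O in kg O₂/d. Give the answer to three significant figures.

R_O ≈ 154 kg O₂/d

Y_obs = Y / (1 + k_d θ_c) = 0.451 / (1 + 0.0826 × 6.99) = 0.451 / 1.577 = 0.2859.
Mass of bCOD removed per day: Q(S₀ − S) = 437 × 591.8 g/m³ = 258.6 kg/d.
Net sludge production P_X = 0.2859 × 258.6 = 73.94 kg VSS/d.
Carbonaceous O₂ demand = substrate oxidised − cell-mass equivalent = 258.6 − 1.42 × 73.94 = 153.6 kg O₂/d.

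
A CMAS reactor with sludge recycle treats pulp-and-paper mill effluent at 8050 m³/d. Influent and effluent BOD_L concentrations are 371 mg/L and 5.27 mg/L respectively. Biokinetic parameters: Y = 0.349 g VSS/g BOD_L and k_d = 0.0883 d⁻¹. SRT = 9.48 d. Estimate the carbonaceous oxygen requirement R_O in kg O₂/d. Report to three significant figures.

Y_obs = Y / (1 + k_d θ_c) = 0.349 / (1 + 0.0883 × 9.48) = 0.349 / 1.837 = 0.1900.
Q·(S₀ − S) = 8050 × (371 − 5.27) × 10⁻³ = 2944 kg/d removed.
Biomass synthesised: P_X = Y_obs × 2944 = 559.3 kg VSS/d.
R_O = Q·ΔS − 1.42 P_X = 2944 − 794.2 = 2150 kg O₂/d.

R_O ≈ 2150 kg O₂/d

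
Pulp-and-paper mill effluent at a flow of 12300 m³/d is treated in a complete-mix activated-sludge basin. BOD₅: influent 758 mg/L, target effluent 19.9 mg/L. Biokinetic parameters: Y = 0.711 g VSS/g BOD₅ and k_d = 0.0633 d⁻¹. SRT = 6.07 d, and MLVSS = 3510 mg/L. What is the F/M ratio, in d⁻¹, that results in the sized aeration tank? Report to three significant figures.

Steady-state biomass mass balance: V·X·(1 + k_d·θ_c) = Y·Q·(S₀ − S)·θ_c, so V = 0.711 × 12300 × (758 − 19.9) × 6.07 / [3510 × (1 + 0.0633 × 6.07)] = 3.92×10^7 / 4859 = 8064 m³.
F/M = Q·S₀ / (V·X) = 12300 × 758 / (8064 × 3510) = 0.3294 g BOD₅·(g VSS·d)⁻¹.

F/M ≈ 0.329 d⁻¹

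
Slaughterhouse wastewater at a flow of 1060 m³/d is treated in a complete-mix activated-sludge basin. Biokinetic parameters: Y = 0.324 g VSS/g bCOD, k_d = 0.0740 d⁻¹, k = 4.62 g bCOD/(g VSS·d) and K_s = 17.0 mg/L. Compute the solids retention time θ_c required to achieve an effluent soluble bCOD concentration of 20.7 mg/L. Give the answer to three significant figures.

From 1/θ_c = Y·k·S/(K_s + S) − k_d: Y·k·S/(K_s+S) = 0.324 × 4.62 × 20.7 / (17.0 + 20.7) = 0.8219 d⁻¹.
θ_c = 1/(μ − k_d) = 1/(0.8219 − 0.0740) = 1/0.7479 = 1.337 d.

θ_c ≈ 1.34 d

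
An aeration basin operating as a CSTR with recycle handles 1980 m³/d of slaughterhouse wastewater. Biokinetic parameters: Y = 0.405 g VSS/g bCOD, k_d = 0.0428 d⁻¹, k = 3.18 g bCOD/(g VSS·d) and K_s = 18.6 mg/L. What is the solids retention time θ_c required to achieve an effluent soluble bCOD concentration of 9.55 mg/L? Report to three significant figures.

θ_c ≈ 2.54 d

Specific growth rate at S = 9.55 mg/L: μ = YkS/(K_s+S) = 0.405·3.18·9.55/(18.6+9.55) = 0.4369 d⁻¹.
θ_c = 1/(μ − k_d) = 1/(0.4369 − 0.0428) = 1/0.3941 = 2.537 d.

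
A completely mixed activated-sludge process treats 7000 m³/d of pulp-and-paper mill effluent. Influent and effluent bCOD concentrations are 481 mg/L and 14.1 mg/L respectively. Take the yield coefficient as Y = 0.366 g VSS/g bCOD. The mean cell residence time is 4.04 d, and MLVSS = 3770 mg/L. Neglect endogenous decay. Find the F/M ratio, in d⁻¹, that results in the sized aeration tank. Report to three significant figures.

F/M ≈ 0.697 d⁻¹

V·X = Y·Q·ΔS·θ_c gives V = 0.366 × 7000 × (481 − 14.1) × 4.04 / 3770 = 1282 m³.
F/M = Q·S₀ / (V·X) = 7000 × 481 / (1282 × 3770) = 0.6967 g bCOD·(g VSS·d)⁻¹.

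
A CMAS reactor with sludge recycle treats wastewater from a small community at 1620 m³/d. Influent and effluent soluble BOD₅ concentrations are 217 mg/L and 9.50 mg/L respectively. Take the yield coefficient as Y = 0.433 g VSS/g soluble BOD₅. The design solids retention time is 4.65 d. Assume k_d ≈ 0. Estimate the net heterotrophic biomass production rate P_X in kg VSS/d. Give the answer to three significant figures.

P_X ≈ 146 kg VSS/d

Since k_d ≈ 0, Y_obs = Y = 0.433 g VSS/g soluble BOD₅.
Mass of soluble BOD₅ removed per day: Q(S₀ − S) = 1620 × 207.5 g/m³ = 336.1 kg/d.
Net biomass production P_X = Y_obs × Q·(S₀ − S) = 0.4330 × 336.1 = 145.6 kg VSS/d.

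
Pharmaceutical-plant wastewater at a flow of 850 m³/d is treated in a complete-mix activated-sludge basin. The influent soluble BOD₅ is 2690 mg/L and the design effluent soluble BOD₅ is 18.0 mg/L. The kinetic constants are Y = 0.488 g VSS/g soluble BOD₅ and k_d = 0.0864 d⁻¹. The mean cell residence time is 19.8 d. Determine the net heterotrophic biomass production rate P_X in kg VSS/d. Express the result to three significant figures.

Y_obs = Y / (1 + k_d θ_c) = 0.488 / (1 + 0.0864 × 19.8) = 0.488 / 2.711 = 0.1800.
Substrate removed = Q·(S₀ − S) = 850 m³/d × (2690 − 18.0) g/m³ = 2.27×10^6 g/d = 2271 kg/d.
So the net sludge growth is P_X = 0.1800 × 2271 = 408.9 kg VSS/d.

P_X ≈ 409 kg VSS/d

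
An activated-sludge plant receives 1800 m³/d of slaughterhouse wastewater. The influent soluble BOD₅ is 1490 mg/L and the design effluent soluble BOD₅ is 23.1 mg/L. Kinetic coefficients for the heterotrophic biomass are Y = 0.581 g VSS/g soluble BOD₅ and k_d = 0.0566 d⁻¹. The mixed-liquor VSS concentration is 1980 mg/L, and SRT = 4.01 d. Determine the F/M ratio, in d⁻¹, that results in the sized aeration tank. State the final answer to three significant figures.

F/M ≈ 0.535 d⁻¹

Rearranging the biomass balance for a CMAS with decay, V = Y·Q·ΔS·θ_c / [X·(1+k_d θ_c)] = 0.581 × 1800 × (1490 − 23.1) × 4.01 / [1980 × (1 + 0.0566 × 4.01)] = 6.15×10^6 / 2429 = 2532 m³.
Food-to-microorganism ratio F/M = Q S₀ / (V X) = 1800 × 1490 / (2532 × 1980) = 0.5349 d⁻¹.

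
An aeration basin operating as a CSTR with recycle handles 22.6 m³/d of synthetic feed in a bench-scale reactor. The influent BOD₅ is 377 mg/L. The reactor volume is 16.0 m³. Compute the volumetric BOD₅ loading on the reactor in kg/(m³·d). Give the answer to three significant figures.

L_v ≈ 0.533 kg BOD₅/(m³·d)

Applied BOD₅ load per unit volume = Q·S₀/V = (22.6 × 377/1000)/16.00 = 0.5325 kg BOD₅·m⁻³·d⁻¹.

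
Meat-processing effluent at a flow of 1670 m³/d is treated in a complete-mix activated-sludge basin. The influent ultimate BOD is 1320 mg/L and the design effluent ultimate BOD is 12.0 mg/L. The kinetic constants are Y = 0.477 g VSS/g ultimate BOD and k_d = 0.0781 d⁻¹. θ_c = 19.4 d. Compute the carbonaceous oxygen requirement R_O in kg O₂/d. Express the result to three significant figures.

Y_obs = Y / (1 + k_d θ_c) = 0.477 / (1 + 0.0781 × 19.4) = 0.477 / 2.515 = 0.1897.
Substrate removed = Q·(S₀ − S) = 1670 m³/d × (1320 − 12.0) g/m³ = 2.18×10^6 g/d = 2184 kg/d.
Biomass synthesised: P_X = Y_obs × 2184 = 414.3 kg VSS/d.
R_O = Q·ΔS − 1.42 P_X = 2184 − 588.3 = 1596 kg O₂/d.

R_O ≈ 1600 kg O₂/d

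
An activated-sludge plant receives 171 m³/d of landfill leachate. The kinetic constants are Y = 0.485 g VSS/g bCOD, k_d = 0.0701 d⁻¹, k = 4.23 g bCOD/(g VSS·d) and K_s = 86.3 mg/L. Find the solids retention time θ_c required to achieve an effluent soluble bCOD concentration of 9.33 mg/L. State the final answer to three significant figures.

Specific growth rate at S = 9.33 mg/L: μ = YkS/(K_s+S) = 0.485·4.23·9.33/(86.3+9.33) = 0.2002 d⁻¹.
1/θ_c = 0.2002 − 0.0701 = 0.1301 d⁻¹, so θ_c = 7.689 d.

θ_c ≈ 7.69 d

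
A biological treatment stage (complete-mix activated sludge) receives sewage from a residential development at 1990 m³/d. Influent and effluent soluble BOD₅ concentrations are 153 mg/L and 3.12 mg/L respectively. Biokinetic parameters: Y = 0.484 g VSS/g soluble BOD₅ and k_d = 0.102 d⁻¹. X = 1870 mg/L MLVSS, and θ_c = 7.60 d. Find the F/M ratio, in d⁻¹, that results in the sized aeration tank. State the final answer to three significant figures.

F/M ≈ 0.493 d⁻¹

Rearranging the biomass balance for a CMAS with decay, V = Y·Q·ΔS·θ_c / [X·(1+k_d θ_c)] = 0.484 × 1990 × (153 − 3.12) × 7.60 / [1870 × (1 + 0.102 × 7.60)] = 1.1×10^6 / 3320 = 330.5 m³.
F/M = Q·S₀ / (V·X) = 1990 × 153 / (330.5 × 1870) = 0.4926 g soluble BOD₅·(g VSS·d)⁻¹.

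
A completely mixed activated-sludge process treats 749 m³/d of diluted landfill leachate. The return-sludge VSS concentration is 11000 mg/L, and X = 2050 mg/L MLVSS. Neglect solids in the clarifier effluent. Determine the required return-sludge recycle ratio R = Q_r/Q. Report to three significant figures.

R ≈ 0.229

Mass balance around the secondary clarifier (neglecting effluent solids): R = X / (X_r − X) = 2050 / (11000 − 2050) = 0.2291.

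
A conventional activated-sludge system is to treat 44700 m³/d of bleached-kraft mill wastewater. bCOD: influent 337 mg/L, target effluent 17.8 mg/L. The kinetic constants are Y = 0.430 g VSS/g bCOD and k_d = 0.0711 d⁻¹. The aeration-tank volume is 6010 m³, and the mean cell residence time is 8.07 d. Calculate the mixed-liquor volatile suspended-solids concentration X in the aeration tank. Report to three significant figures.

X ≈ 5230 mg/L

Solving the biomass balance for X: X = Y Q (S₀−S) θ_c / [V (1+k_d θ_c)] = 0.430 × 44700 × (337 − 17.8) × 8.07 / [6010 × (1 + 0.0711 × 8.07)] = 5235 mg/L.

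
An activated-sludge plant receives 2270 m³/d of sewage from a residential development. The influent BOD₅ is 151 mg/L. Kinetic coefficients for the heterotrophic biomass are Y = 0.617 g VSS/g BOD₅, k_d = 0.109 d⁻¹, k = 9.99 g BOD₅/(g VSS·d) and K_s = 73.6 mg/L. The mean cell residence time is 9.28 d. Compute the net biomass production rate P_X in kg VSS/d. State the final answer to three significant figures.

For a completely mixed reactor with recycle the Lawrence–McCarty relation gives S = K_s·(1 + k_d·θ_c) / [θ_c·(Y·k − k_d) − 1] = 73.6 × (1 + 0.109 × 9.28) / [9.28 × (0.617 × 9.99 − 0.109) − 1] = 148.0 / 55.19 = 2.683 mg/L.
Correct the yield for decay: Y_obs = Y/(1 + k_d θ_c) = 0.617 / (1 + 0.109 × 9.28) = 0.617 / 2.012 = 0.3067.
ΔS = 151 − 2.68 = 148.3 mg/L, so the substrate removal rate is 2270 × 148.3/1000 = 336.7 kg BOD₅/d.
Net biomass production P_X = Y_obs × Q·(S₀ − S) = 0.3067 × 336.7 = 103.3 kg VSS/d.

P_X ≈ 103 kg VSS/d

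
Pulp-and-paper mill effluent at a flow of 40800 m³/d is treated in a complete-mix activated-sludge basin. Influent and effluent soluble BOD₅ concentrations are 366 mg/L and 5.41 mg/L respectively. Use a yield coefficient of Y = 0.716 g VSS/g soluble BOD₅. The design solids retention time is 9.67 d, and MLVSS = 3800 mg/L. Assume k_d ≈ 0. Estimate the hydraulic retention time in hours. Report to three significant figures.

τ ≈ 15.8 h

Biomass mass balance (decay neglected): V·X = Y·Q·(S₀ − S)·θ_c, so V = 0.716 × 40800 × (366 − 5.41) × 9.67 / 3800 = 26806 m³.
Hydraulic retention time τ = V/Q = 26806 / 40800 = 0.6570 d = 15.77 h.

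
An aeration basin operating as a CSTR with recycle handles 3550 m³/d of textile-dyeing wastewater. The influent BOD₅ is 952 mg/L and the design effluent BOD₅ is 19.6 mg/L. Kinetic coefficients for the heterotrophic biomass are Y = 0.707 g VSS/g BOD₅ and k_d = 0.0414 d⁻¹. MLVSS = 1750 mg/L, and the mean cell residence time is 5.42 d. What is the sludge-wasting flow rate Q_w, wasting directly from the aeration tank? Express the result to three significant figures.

Q_w ≈ 1090 m³/d

Steady-state biomass mass balance: V·X·(1 + k_d·θ_c) = Y·Q·(S₀ − S)·θ_c, so V = 0.707 × 3550 × (952 − 19.6) × 5.42 / [1750 × (1 + 0.0414 × 5.42)] = 1.27×10^7 / 2143 = 5920 m³.
For wasting at MLVSS concentration, Q_w = V/θ_c = 5920/5.42 = 1092 m³/d.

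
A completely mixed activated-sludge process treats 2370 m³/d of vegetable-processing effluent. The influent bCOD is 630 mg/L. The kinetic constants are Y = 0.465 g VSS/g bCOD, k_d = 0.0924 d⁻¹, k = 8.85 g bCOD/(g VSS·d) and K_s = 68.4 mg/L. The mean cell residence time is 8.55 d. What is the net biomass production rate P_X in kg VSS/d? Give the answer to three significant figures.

Effluent substrate depends only on kinetics and SRT: S = K_s(1 + k_d θ_c) / [θ_c(Yk − k_d) − 1] = 68.4 × (1 + 0.0924 × 8.55) / [8.55 × (0.465 × 8.85 − 0.0924) − 1] = 122.4 / 33.40 = 3.666 mg/L.
Correct the yield for decay: Y_obs = Y/(1 + k_d θ_c) = 0.465 / (1 + 0.0924 × 8.55) = 0.465 / 1.790 = 0.2598.
Q·(S₀ − S) = 2370 × (630 − 3.67) × 10⁻³ = 1484 kg/d removed.
Biomass produced: P_X = Y_obs·Q·ΔS = 0.2598 × 1484 ≈ 385.6 kg VSS/d.

P_X ≈ 386 kg VSS/d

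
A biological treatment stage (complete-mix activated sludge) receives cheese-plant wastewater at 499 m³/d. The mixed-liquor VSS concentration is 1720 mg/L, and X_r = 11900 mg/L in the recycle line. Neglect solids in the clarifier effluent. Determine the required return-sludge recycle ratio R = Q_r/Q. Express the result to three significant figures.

Mass balance around the secondary clarifier (neglecting effluent solids): R = X / (X_r − X) = 1720 / (11900 − 1720) = 0.1690.

R ≈ 0.169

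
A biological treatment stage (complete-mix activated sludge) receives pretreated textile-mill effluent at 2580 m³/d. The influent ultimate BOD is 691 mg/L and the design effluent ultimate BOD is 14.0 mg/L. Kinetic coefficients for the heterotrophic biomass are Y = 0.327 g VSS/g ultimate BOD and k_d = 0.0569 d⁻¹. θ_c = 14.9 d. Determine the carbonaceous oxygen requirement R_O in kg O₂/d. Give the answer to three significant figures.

R_O ≈ 1310 kg O₂/d

Observed yield with endogenous decay: Y_obs = Y / (1 + k_d·θ_c) = 0.327 / (1 + 0.0569 × 14.9) = 0.327 / 1.848 = 0.1770 g VSS/g ultimate BOD.
Substrate removed = Q·(S₀ − S) = 2580 m³/d × (691 − 14.0) g/m³ = 1.75×10^6 g/d = 1747 kg/d.
Biomass synthesised: P_X = Y_obs × 1747 = 309.1 kg VSS/d.
Carbonaceous O₂ demand = substrate oxidised − cell-mass equivalent = 1747 − 1.42 × 309.1 = 1308 kg O₂/d.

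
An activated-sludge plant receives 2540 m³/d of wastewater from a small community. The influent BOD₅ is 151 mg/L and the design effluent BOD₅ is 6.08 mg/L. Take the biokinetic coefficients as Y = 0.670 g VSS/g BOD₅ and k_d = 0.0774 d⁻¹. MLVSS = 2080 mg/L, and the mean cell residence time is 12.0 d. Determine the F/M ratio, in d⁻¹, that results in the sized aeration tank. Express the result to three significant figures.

F/M ≈ 0.250 d⁻¹

Rearranging the biomass balance for a CMAS with decay, V = Y·Q·ΔS·θ_c / [X·(1+k_d θ_c)] = 0.670 × 2540 × (151 − 6.08) × 12.0 / [2080 × (1 + 0.0774 × 12.0)] = 2.96×10^6 / 4012 = 737.7 m³.
F/M = applied load / biomass = Q·S₀/(V·X) = 2540 × 151 / (737.7 × 2080) = 0.2500 d⁻¹.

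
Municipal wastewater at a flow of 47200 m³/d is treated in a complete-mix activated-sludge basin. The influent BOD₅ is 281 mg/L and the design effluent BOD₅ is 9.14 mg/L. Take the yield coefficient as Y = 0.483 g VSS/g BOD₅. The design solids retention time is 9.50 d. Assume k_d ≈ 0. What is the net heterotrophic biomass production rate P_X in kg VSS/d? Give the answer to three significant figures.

With endogenous decay neglected, the observed yield equals the true yield: Y_obs = Y = 0.483 g VSS/g BOD₅.
Substrate removed = Q·(S₀ − S) = 47200 m³/d × (281 − 9.14) g/m³ = 1.28×10^7 g/d = 12832 kg/d.
P_X = Y_obs · Q(S₀ − S) = 0.4830 × 12832 = 6198 kg VSS/d.

P_X ≈ 6200 kg VSS/d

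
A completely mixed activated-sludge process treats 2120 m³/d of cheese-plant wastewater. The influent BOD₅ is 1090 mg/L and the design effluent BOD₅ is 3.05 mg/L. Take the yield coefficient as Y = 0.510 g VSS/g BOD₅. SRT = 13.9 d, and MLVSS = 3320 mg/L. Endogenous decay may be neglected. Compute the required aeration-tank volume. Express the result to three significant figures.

V ≈ 4920 m³

Biomass mass balance (decay neglected): V·X = Y·Q·(S₀ − S)·θ_c, so V = 0.510 × 2120 × (1090 − 3.05) × 13.9 / 3320 = 4920 m³.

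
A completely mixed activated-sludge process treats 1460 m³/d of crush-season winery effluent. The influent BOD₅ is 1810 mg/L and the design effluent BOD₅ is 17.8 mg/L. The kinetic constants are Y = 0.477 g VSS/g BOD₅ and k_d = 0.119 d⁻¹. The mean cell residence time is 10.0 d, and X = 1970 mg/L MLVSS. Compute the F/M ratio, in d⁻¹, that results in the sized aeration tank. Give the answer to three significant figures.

Steady-state biomass mass balance: V·X·(1 + k_d·θ_c) = Y·Q·(S₀ − S)·θ_c, so V = 0.477 × 1460 × (1810 − 17.8) × 10.0 / [1970 × (1 + 0.119 × 10.0)] = 1.25×10^7 / 4314 = 2893 m³.
Food-to-microorganism ratio F/M = Q S₀ / (V X) = 1460 × 1810 / (2893 × 1970) = 0.4637 d⁻¹.

F/M ≈ 0.464 d⁻¹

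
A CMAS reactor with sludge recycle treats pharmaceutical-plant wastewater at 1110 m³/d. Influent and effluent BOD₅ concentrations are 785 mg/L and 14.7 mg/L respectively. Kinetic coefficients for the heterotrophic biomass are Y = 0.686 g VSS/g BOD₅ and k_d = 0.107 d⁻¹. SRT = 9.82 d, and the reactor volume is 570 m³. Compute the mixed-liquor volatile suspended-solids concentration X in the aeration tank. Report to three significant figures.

Solving the biomass balance for X: X = Y Q (S₀−S) θ_c / [V (1+k_d θ_c)] = 0.686 × 1110 × (785 − 14.7) × 9.82 / [570 × (1 + 0.107 × 9.82)] = 4928 mg/L.

X ≈ 4930 mg/L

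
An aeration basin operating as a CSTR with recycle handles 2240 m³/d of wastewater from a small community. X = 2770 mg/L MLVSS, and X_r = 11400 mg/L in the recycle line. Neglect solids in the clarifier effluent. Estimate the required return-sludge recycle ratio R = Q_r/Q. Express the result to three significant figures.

R = Q_r/Q = X/(X_r − X) = 2770 / (11400 − 2770) = 0.3210.

R ≈ 0.321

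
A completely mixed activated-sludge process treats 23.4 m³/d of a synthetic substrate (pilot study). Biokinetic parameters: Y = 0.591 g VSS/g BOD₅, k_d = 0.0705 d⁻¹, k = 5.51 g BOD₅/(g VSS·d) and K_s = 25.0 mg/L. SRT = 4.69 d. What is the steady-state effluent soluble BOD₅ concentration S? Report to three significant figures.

S ≈ 2.39 mg/L

From the Monod/SRT balance for a CMAS, S = K_s·(1+k_d θ_c)/[θ_c·(Y k − k_d) − 1] = 25.0 × (1 + 0.0705 × 4.69) / [4.69 × (0.591 × 5.51 − 0.0705) − 1] = 33.27 / 13.94 = 2.386 mg/L.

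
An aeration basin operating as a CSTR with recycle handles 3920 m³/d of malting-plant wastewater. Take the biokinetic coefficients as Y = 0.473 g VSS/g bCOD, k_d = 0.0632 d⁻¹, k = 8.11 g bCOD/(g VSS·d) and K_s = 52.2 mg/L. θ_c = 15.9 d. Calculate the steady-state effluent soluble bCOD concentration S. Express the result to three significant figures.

S ≈ 1.77 mg/L

Effluent substrate depends only on kinetics and SRT: S = K_s(1 + k_d θ_c) / [θ_c(Yk − k_d) − 1] = 52.2 × (1 + 0.0632 × 15.9) / [15.9 × (0.473 × 8.11 − 0.0632) − 1] = 104.7 / 58.99 = 1.774 mg/L.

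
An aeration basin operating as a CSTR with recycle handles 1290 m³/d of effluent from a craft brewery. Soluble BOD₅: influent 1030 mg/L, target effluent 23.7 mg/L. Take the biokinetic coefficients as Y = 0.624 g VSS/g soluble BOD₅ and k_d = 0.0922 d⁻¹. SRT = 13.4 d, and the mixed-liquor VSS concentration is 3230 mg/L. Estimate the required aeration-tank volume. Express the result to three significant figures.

V ≈ 1500 m³

Rearranging the biomass balance for a CMAS with decay, V = Y·Q·ΔS·θ_c / [X·(1+k_d θ_c)] = 0.624 × 1290 × (1030 − 23.7) × 13.4 / [3230 × (1 + 0.0922 × 13.4)] = 1.09×10^7 / 7221 = 1503 m³.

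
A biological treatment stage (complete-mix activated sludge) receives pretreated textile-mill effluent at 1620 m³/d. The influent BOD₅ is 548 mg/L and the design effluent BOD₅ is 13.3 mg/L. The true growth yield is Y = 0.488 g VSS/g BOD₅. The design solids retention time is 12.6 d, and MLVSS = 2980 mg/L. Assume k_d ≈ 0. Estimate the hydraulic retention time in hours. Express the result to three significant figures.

τ ≈ 26.5 h

Biomass mass balance (decay neglected): V·X = Y·Q·(S₀ − S)·θ_c, so V = 0.488 × 1620 × (548 − 13.3) × 12.6 / 2980 = 1787 m³.
HRT = V/Q = 1787 m³ / 1620 m³·d⁻¹ = 1.103 d × 24 = 26.48 h.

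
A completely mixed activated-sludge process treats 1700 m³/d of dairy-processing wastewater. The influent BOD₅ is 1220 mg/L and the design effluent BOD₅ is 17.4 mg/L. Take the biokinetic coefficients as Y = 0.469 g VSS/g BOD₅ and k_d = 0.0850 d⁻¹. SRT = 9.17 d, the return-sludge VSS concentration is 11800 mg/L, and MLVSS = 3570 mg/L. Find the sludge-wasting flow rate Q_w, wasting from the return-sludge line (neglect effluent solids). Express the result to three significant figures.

Rearranging the biomass balance for a CMAS with decay, V = Y·Q·ΔS·θ_c / [X·(1+k_d θ_c)] = 0.469 × 1700 × (1220 − 17.4) × 9.17 / [3570 × (1 + 0.0850 × 9.17)] = 8.79×10^6 / 6353 = 1384 m³.
Wasting from the return line (neglecting effluent solids): Q_w = V·X / (θ_c·X_r) = 1384 × 3570 / (9.17 × 11800) = 45.66 m³/d.

Q_w ≈ 45.7 m³/d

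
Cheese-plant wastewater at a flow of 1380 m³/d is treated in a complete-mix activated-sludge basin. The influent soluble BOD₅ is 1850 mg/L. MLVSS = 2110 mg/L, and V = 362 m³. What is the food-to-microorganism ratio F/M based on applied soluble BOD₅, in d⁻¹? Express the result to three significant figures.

F/M = applied load / biomass = Q·S₀/(V·X) = 1380 × 1850 / (362.0 × 2110) = 3.342 d⁻¹.

F/M ≈ 3.34 d⁻¹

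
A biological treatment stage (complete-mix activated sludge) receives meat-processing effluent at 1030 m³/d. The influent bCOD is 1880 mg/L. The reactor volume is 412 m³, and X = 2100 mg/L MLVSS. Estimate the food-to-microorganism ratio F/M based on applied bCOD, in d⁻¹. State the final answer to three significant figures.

F/M = Q·S₀ / (V·X) = 1030 × 1880 / (412.0 × 2100) = 2.238 g bCOD·(g VSS·d)⁻¹.

F/M ≈ 2.24 d⁻¹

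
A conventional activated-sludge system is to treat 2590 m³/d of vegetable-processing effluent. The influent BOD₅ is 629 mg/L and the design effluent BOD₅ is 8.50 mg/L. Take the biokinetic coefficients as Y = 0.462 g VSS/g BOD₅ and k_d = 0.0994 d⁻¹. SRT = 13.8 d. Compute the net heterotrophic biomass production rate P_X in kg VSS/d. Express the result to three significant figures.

P_X ≈ 313 kg VSS/d

Y_obs = Y / (1 + k_d θ_c) = 0.462 / (1 + 0.0994 × 13.8) = 0.462 / 2.372 = 0.1948.
Q·(S₀ − S) = 2590 × (629 − 8.50) × 10⁻³ = 1607 kg/d removed.
P_X = Y_obs · Q(S₀ − S) = 0.1948 × 1607 = 313.1 kg VSS/d.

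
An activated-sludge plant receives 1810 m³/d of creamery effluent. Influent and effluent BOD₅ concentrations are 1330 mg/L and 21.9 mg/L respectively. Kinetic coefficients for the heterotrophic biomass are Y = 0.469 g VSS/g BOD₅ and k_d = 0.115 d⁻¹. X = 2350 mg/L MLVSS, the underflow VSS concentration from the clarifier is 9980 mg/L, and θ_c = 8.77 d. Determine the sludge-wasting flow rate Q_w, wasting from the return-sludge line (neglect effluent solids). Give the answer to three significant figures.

From the SRT design equation V = Y Q (S₀−S) θ_c / [X (1 + k_d θ_c)] = 0.469 × 1810 × (1330 − 21.9) × 8.77 / [2350 × (1 + 0.115 × 8.77)] = 9.74×10^6 / 4720 = 2063 m³.
θ_c = V·X/(Q_w·X_r) when wasting from the recycle, so Q_w = V·X/(θ_c·X_r) = 2063 × 2350 / (8.77 × 9980) = 55.40 m³/d.

Q_w ≈ 55.4 m³/d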